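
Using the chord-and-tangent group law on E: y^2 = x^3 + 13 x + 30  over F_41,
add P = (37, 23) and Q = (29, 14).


P != Q, so use the chord formula.
s = (y2 - y1) / (x2 - x1) = (32) / (33) mod 41 = 37
x3 = s^2 - x1 - x2 mod 41 = 37^2 - 37 - 29 = 32
y3 = s (x1 - x3) - y1 mod 41 = 37 * (37 - 32) - 23 = 39

P + Q = (32, 39)


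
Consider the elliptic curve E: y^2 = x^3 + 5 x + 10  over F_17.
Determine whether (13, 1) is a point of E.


Check whether y^2 = x^3 + 5 x + 10 (mod 17) for (x, y) = (13, 1).
LHS: y^2 = 1^2 mod 17 = 1
RHS: x^3 + 5 x + 10 = 13^3 + 5*13 + 10 mod 17 = 11
LHS != RHS

No, not on the curve


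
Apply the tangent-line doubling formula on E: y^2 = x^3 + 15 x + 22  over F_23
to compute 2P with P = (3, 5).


Doubling: s = (3 x1^2 + a) / (2 y1)
s = (3*3^2 + 15) / (2*5) mod 23 = 18
x3 = s^2 - 2 x1 mod 23 = 18^2 - 2*3 = 19
y3 = s (x1 - x3) - y1 mod 23 = 18 * (3 - 19) - 5 = 6

2P = (19, 6)


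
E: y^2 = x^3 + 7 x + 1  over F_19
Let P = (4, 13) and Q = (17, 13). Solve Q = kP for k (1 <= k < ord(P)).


Enumerate multiples of P until we hit Q = (17, 13):
  1P = (4, 13)
  2P = (1, 16)
  3P = (15, 17)
  4P = (5, 16)
  5P = (0, 18)
  6P = (13, 3)
  7P = (3, 7)
  8P = (10, 8)
  9P = (2, 17)
  10P = (17, 13)
Match found at i = 10.

k = 10


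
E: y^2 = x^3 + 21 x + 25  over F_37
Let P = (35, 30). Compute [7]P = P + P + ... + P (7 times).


k = 7 = 111_2 (binary, LSB first: 111)
Double-and-add from P = (35, 30):
  bit 0 = 1: acc = O + (35, 30) = (35, 30)
  bit 1 = 1: acc = (35, 30) + (29, 14) = (13, 4)
  bit 2 = 1: acc = (13, 4) + (17, 35) = (0, 32)

7P = (0, 32)


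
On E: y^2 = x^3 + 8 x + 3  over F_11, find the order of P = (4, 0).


Compute successive multiples of P until we hit O:
  1P = (4, 0)
  2P = O

ord(P) = 2


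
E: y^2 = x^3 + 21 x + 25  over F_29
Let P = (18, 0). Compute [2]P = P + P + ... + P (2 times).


k = 2 = 10_2 (binary, LSB first: 01)
Double-and-add from P = (18, 0):
  bit 0 = 0: acc unchanged = O
  bit 1 = 1: acc = O + O = O

2P = O


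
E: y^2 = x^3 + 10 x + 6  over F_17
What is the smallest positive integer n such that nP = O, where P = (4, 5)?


Compute successive multiples of P until we hit O:
  1P = (4, 5)
  2P = (10, 1)
  3P = (11, 11)
  4P = (1, 0)
  5P = (11, 6)
  6P = (10, 16)
  7P = (4, 12)
  8P = O

ord(P) = 8


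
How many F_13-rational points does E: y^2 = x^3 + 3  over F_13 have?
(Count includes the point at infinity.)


For each x in F_13, count y with y^2 = x^3 + 0 x + 3 mod 13:
  x = 0: RHS = 3, y in [4, 9]  -> 2 point(s)
  x = 1: RHS = 4, y in [2, 11]  -> 2 point(s)
  x = 3: RHS = 4, y in [2, 11]  -> 2 point(s)
  x = 9: RHS = 4, y in [2, 11]  -> 2 point(s)
Affine points: 8. Add the point at infinity: total = 9.

#E(F_13) = 9


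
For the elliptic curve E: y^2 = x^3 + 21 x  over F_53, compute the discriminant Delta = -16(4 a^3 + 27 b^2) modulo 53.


4 a^3 + 27 b^2 = 4*21^3 + 27*0^2 = 37044 + 0 = 37044
Delta = -16 * (37044) = -592704
Delta mod 53 = 48

Delta = 48 (mod 53)


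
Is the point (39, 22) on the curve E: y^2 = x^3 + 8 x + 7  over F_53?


Check whether y^2 = x^3 + 8 x + 7 (mod 53) for (x, y) = (39, 22).
LHS: y^2 = 22^2 mod 53 = 7
RHS: x^3 + 8 x + 7 = 39^3 + 8*39 + 7 mod 53 = 13
LHS != RHS

No, not on the curve


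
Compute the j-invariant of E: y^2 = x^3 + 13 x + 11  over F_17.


Delta = -16(4 a^3 + 27 b^2) mod 17 = 2
-1728 * (4 a)^3 = -1728 * (4*13)^3 mod 17 = 6
j = 6 * 2^(-1) mod 17 = 3

j = 3 (mod 17)


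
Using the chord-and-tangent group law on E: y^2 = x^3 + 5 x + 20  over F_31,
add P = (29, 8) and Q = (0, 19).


P != Q, so use the chord formula.
s = (y2 - y1) / (x2 - x1) = (11) / (2) mod 31 = 21
x3 = s^2 - x1 - x2 mod 31 = 21^2 - 29 - 0 = 9
y3 = s (x1 - x3) - y1 mod 31 = 21 * (29 - 9) - 8 = 9

P + Q = (9, 9)


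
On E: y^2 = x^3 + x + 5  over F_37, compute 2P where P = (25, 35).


Doubling: s = (3 x1^2 + a) / (2 y1)
s = (3*25^2 + 1) / (2*35) mod 37 = 12
x3 = s^2 - 2 x1 mod 37 = 12^2 - 2*25 = 20
y3 = s (x1 - x3) - y1 mod 37 = 12 * (25 - 20) - 35 = 25

2P = (20, 25)


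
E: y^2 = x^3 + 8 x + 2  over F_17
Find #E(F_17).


For each x in F_17, count y with y^2 = x^3 + 8 x + 2 mod 17:
  x = 0: RHS = 2, y in [6, 11]  -> 2 point(s)
  x = 2: RHS = 9, y in [3, 14]  -> 2 point(s)
  x = 3: RHS = 2, y in [6, 11]  -> 2 point(s)
  x = 4: RHS = 13, y in [8, 9]  -> 2 point(s)
  x = 8: RHS = 0, y in [0]  -> 1 point(s)
  x = 9: RHS = 4, y in [2, 15]  -> 2 point(s)
  x = 13: RHS = 8, y in [5, 12]  -> 2 point(s)
  x = 14: RHS = 2, y in [6, 11]  -> 2 point(s)
Affine points: 15. Add the point at infinity: total = 16.

#E(F_17) = 16


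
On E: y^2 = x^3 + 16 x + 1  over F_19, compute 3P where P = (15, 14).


k = 3 = 11_2 (binary, LSB first: 11)
Double-and-add from P = (15, 14):
  bit 0 = 1: acc = O + (15, 14) = (15, 14)
  bit 1 = 1: acc = (15, 14) + (14, 10) = (6, 3)

3P = (6, 3)


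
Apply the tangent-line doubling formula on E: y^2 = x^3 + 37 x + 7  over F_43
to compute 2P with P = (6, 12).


Doubling: s = (3 x1^2 + a) / (2 y1)
s = (3*6^2 + 37) / (2*12) mod 43 = 15
x3 = s^2 - 2 x1 mod 43 = 15^2 - 2*6 = 41
y3 = s (x1 - x3) - y1 mod 43 = 15 * (6 - 41) - 12 = 22

2P = (41, 22)


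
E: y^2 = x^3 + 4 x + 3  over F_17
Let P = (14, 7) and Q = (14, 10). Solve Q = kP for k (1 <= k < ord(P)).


Enumerate multiples of P until we hit Q = (14, 10):
  1P = (14, 7)
  2P = (7, 0)
  3P = (14, 10)
Match found at i = 3.

k = 3


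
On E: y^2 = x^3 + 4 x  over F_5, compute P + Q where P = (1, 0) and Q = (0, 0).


P != Q, so use the chord formula.
s = (y2 - y1) / (x2 - x1) = (0) / (4) mod 5 = 0
x3 = s^2 - x1 - x2 mod 5 = 0^2 - 1 - 0 = 4
y3 = s (x1 - x3) - y1 mod 5 = 0 * (1 - 4) - 0 = 0

P + Q = (4, 0)


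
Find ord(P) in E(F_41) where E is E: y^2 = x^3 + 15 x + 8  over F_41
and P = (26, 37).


Compute successive multiples of P until we hit O:
  1P = (26, 37)
  2P = (25, 10)
  3P = (22, 30)
  4P = (14, 25)
  5P = (2, 28)
  6P = (33, 27)
  7P = (15, 0)
  8P = (33, 14)
  ... (continuing to 14P)
  14P = O

ord(P) = 14


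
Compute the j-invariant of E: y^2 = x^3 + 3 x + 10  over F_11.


Delta = -16(4 a^3 + 27 b^2) mod 11 = 7
-1728 * (4 a)^3 = -1728 * (4*3)^3 mod 11 = 10
j = 10 * 7^(-1) mod 11 = 3

j = 3 (mod 11)


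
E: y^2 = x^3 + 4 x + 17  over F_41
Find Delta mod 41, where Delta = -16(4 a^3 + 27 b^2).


4 a^3 + 27 b^2 = 4*4^3 + 27*17^2 = 256 + 7803 = 8059
Delta = -16 * (8059) = -128944
Delta mod 41 = 1

Delta = 1 (mod 41)


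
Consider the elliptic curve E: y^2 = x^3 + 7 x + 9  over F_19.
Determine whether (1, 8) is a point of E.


Check whether y^2 = x^3 + 7 x + 9 (mod 19) for (x, y) = (1, 8).
LHS: y^2 = 8^2 mod 19 = 7
RHS: x^3 + 7 x + 9 = 1^3 + 7*1 + 9 mod 19 = 17
LHS != RHS

No, not on the curve


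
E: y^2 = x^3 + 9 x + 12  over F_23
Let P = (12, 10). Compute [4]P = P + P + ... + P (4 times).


k = 4 = 100_2 (binary, LSB first: 001)
Double-and-add from P = (12, 10):
  bit 0 = 0: acc unchanged = O
  bit 1 = 0: acc unchanged = O
  bit 2 = 1: acc = O + (7, 21) = (7, 21)

4P = (7, 21)


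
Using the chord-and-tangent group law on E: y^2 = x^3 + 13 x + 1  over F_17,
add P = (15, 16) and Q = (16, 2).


P != Q, so use the chord formula.
s = (y2 - y1) / (x2 - x1) = (3) / (1) mod 17 = 3
x3 = s^2 - x1 - x2 mod 17 = 3^2 - 15 - 16 = 12
y3 = s (x1 - x3) - y1 mod 17 = 3 * (15 - 12) - 16 = 10

P + Q = (12, 10)


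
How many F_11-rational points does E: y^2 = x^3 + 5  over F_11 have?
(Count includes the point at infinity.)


For each x in F_11, count y with y^2 = x^3 + 0 x + 5 mod 11:
  x = 0: RHS = 5, y in [4, 7]  -> 2 point(s)
  x = 4: RHS = 3, y in [5, 6]  -> 2 point(s)
  x = 5: RHS = 9, y in [3, 8]  -> 2 point(s)
  x = 6: RHS = 1, y in [1, 10]  -> 2 point(s)
  x = 8: RHS = 0, y in [0]  -> 1 point(s)
  x = 10: RHS = 4, y in [2, 9]  -> 2 point(s)
Affine points: 11. Add the point at infinity: total = 12.

#E(F_11) = 12


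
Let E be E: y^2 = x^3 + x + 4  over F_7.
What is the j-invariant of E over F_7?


Delta = -16(4 a^3 + 27 b^2) mod 7 = 3
-1728 * (4 a)^3 = -1728 * (4*1)^3 mod 7 = 1
j = 1 * 3^(-1) mod 7 = 5

j = 5 (mod 7)


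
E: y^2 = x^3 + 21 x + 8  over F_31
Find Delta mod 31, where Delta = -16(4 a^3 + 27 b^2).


4 a^3 + 27 b^2 = 4*21^3 + 27*8^2 = 37044 + 1728 = 38772
Delta = -16 * (38772) = -620352
Delta mod 31 = 20

Delta = 20 (mod 31)


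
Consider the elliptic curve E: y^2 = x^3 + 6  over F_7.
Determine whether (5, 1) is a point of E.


Check whether y^2 = x^3 + 0 x + 6 (mod 7) for (x, y) = (5, 1).
LHS: y^2 = 1^2 mod 7 = 1
RHS: x^3 + 0 x + 6 = 5^3 + 0*5 + 6 mod 7 = 5
LHS != RHS

No, not on the curve


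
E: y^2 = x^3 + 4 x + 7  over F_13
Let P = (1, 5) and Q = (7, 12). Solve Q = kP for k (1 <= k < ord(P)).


Enumerate multiples of P until we hit Q = (7, 12):
  1P = (1, 5)
  2P = (2, 6)
  3P = (11, 11)
  4P = (5, 3)
  5P = (4, 3)
  6P = (7, 12)
Match found at i = 6.

k = 6


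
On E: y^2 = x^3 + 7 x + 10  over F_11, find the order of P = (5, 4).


Compute successive multiples of P until we hit O:
  1P = (5, 4)
  2P = (5, 7)
  3P = O

ord(P) = 3


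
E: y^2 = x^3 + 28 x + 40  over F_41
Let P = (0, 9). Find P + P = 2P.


Doubling: s = (3 x1^2 + a) / (2 y1)
s = (3*0^2 + 28) / (2*9) mod 41 = 38
x3 = s^2 - 2 x1 mod 41 = 38^2 - 2*0 = 9
y3 = s (x1 - x3) - y1 mod 41 = 38 * (0 - 9) - 9 = 18

2P = (9, 18)


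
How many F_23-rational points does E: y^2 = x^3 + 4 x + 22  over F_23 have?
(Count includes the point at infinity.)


For each x in F_23, count y with y^2 = x^3 + 4 x + 22 mod 23:
  x = 1: RHS = 4, y in [2, 21]  -> 2 point(s)
  x = 5: RHS = 6, y in [11, 12]  -> 2 point(s)
  x = 6: RHS = 9, y in [3, 20]  -> 2 point(s)
  x = 7: RHS = 2, y in [5, 18]  -> 2 point(s)
  x = 10: RHS = 4, y in [2, 21]  -> 2 point(s)
  x = 12: RHS = 4, y in [2, 21]  -> 2 point(s)
  x = 14: RHS = 16, y in [4, 19]  -> 2 point(s)
  x = 17: RHS = 12, y in [9, 14]  -> 2 point(s)
  x = 20: RHS = 6, y in [11, 12]  -> 2 point(s)
  x = 21: RHS = 6, y in [11, 12]  -> 2 point(s)
Affine points: 20. Add the point at infinity: total = 21.

#E(F_23) = 21


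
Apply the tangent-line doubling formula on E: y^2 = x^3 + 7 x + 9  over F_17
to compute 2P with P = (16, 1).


Doubling: s = (3 x1^2 + a) / (2 y1)
s = (3*16^2 + 7) / (2*1) mod 17 = 5
x3 = s^2 - 2 x1 mod 17 = 5^2 - 2*16 = 10
y3 = s (x1 - x3) - y1 mod 17 = 5 * (16 - 10) - 1 = 12

2P = (10, 12)


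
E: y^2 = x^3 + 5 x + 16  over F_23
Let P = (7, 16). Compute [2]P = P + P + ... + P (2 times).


k = 2 = 10_2 (binary, LSB first: 01)
Double-and-add from P = (7, 16):
  bit 0 = 0: acc unchanged = O
  bit 1 = 1: acc = O + (10, 10) = (10, 10)

2P = (10, 10)


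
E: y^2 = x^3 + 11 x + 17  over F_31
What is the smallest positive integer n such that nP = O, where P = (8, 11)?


Compute successive multiples of P until we hit O:
  1P = (8, 11)
  2P = (9, 15)
  3P = (30, 25)
  4P = (18, 8)
  5P = (24, 0)
  6P = (18, 23)
  7P = (30, 6)
  8P = (9, 16)
  ... (continuing to 10P)
  10P = O

ord(P) = 10


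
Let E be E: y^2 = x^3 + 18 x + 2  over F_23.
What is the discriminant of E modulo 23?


4 a^3 + 27 b^2 = 4*18^3 + 27*2^2 = 23328 + 108 = 23436
Delta = -16 * (23436) = -374976
Delta mod 23 = 16

Delta = 16 (mod 23)


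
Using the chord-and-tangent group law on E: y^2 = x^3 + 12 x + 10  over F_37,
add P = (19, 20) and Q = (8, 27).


P != Q, so use the chord formula.
s = (y2 - y1) / (x2 - x1) = (7) / (26) mod 37 = 33
x3 = s^2 - x1 - x2 mod 37 = 33^2 - 19 - 8 = 26
y3 = s (x1 - x3) - y1 mod 37 = 33 * (19 - 26) - 20 = 8

P + Q = (26, 8)


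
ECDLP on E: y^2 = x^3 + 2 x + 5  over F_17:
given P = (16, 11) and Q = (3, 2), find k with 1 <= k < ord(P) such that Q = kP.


Enumerate multiples of P until we hit Q = (3, 2):
  1P = (16, 11)
  2P = (3, 2)
Match found at i = 2.

k = 2


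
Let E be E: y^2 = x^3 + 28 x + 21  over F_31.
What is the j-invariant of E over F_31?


Delta = -16(4 a^3 + 27 b^2) mod 31 = 6
-1728 * (4 a)^3 = -1728 * (4*28)^3 mod 31 = 2
j = 2 * 6^(-1) mod 31 = 21

j = 21 (mod 31)


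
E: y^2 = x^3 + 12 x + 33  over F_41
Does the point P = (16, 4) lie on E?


Check whether y^2 = x^3 + 12 x + 33 (mod 41) for (x, y) = (16, 4).
LHS: y^2 = 4^2 mod 41 = 16
RHS: x^3 + 12 x + 33 = 16^3 + 12*16 + 33 mod 41 = 16
LHS = RHS

Yes, on the curve


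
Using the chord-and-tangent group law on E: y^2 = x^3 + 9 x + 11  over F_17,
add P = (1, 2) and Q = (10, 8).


P != Q, so use the chord formula.
s = (y2 - y1) / (x2 - x1) = (6) / (9) mod 17 = 12
x3 = s^2 - x1 - x2 mod 17 = 12^2 - 1 - 10 = 14
y3 = s (x1 - x3) - y1 mod 17 = 12 * (1 - 14) - 2 = 12

P + Q = (14, 12)


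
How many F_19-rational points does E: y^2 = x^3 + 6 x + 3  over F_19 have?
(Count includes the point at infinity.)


For each x in F_19, count y with y^2 = x^3 + 6 x + 3 mod 19:
  x = 2: RHS = 4, y in [2, 17]  -> 2 point(s)
  x = 5: RHS = 6, y in [5, 14]  -> 2 point(s)
  x = 9: RHS = 7, y in [8, 11]  -> 2 point(s)
  x = 12: RHS = 17, y in [6, 13]  -> 2 point(s)
  x = 13: RHS = 17, y in [6, 13]  -> 2 point(s)
  x = 14: RHS = 0, y in [0]  -> 1 point(s)
Affine points: 11. Add the point at infinity: total = 12.

#E(F_19) = 12


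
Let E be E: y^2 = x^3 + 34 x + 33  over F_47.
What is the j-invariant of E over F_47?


Delta = -16(4 a^3 + 27 b^2) mod 47 = 6
-1728 * (4 a)^3 = -1728 * (4*34)^3 mod 47 = 35
j = 35 * 6^(-1) mod 47 = 45

j = 45 (mod 47)


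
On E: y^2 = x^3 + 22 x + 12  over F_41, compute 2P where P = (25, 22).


k = 2 = 10_2 (binary, LSB first: 01)
Double-and-add from P = (25, 22):
  bit 0 = 0: acc unchanged = O
  bit 1 = 1: acc = O + (9, 23) = (9, 23)

2P = (9, 23)


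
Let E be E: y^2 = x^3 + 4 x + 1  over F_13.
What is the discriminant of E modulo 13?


4 a^3 + 27 b^2 = 4*4^3 + 27*1^2 = 256 + 27 = 283
Delta = -16 * (283) = -4528
Delta mod 13 = 9

Delta = 9 (mod 13)


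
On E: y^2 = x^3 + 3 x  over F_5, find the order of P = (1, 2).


Compute successive multiples of P until we hit O:
  1P = (1, 2)
  2P = (4, 1)
  3P = (4, 4)
  4P = (1, 3)
  5P = O

ord(P) = 5


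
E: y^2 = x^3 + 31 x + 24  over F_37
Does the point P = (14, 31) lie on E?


Check whether y^2 = x^3 + 31 x + 24 (mod 37) for (x, y) = (14, 31).
LHS: y^2 = 31^2 mod 37 = 36
RHS: x^3 + 31 x + 24 = 14^3 + 31*14 + 24 mod 37 = 20
LHS != RHS

No, not on the curve


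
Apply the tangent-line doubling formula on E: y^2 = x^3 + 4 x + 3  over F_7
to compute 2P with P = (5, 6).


Doubling: s = (3 x1^2 + a) / (2 y1)
s = (3*5^2 + 4) / (2*6) mod 7 = 6
x3 = s^2 - 2 x1 mod 7 = 6^2 - 2*5 = 5
y3 = s (x1 - x3) - y1 mod 7 = 6 * (5 - 5) - 6 = 1

2P = (5, 1)


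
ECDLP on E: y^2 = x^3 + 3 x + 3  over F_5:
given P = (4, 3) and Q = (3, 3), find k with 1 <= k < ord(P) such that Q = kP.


Enumerate multiples of P until we hit Q = (3, 3):
  1P = (4, 3)
  2P = (3, 3)
Match found at i = 2.

k = 2


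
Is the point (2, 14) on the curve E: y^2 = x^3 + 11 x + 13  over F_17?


Check whether y^2 = x^3 + 11 x + 13 (mod 17) for (x, y) = (2, 14).
LHS: y^2 = 14^2 mod 17 = 9
RHS: x^3 + 11 x + 13 = 2^3 + 11*2 + 13 mod 17 = 9
LHS = RHS

Yes, on the curve


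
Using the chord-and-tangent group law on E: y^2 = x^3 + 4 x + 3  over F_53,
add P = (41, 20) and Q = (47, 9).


P != Q, so use the chord formula.
s = (y2 - y1) / (x2 - x1) = (42) / (6) mod 53 = 7
x3 = s^2 - x1 - x2 mod 53 = 7^2 - 41 - 47 = 14
y3 = s (x1 - x3) - y1 mod 53 = 7 * (41 - 14) - 20 = 10

P + Q = (14, 10)


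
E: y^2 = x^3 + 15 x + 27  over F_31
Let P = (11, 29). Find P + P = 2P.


Doubling: s = (3 x1^2 + a) / (2 y1)
s = (3*11^2 + 15) / (2*29) mod 31 = 14
x3 = s^2 - 2 x1 mod 31 = 14^2 - 2*11 = 19
y3 = s (x1 - x3) - y1 mod 31 = 14 * (11 - 19) - 29 = 14

2P = (19, 14)


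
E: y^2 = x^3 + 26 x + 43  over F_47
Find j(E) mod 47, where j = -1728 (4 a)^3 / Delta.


Delta = -16(4 a^3 + 27 b^2) mod 47 = 31
-1728 * (4 a)^3 = -1728 * (4*26)^3 mod 47 = 2
j = 2 * 31^(-1) mod 47 = 41

j = 41 (mod 47)


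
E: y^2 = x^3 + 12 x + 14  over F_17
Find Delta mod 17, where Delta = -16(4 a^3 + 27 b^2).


4 a^3 + 27 b^2 = 4*12^3 + 27*14^2 = 6912 + 5292 = 12204
Delta = -16 * (12204) = -195264
Delta mod 17 = 15

Delta = 15 (mod 17)


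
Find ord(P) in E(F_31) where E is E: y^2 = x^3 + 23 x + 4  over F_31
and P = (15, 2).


Compute successive multiples of P until we hit O:
  1P = (15, 2)
  2P = (17, 21)
  3P = (4, 25)
  4P = (1, 11)
  5P = (20, 30)
  6P = (10, 26)
  7P = (3, 21)
  8P = (14, 30)
  ... (continuing to 35P)
  35P = O

ord(P) = 35


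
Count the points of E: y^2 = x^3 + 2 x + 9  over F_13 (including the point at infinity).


For each x in F_13, count y with y^2 = x^3 + 2 x + 9 mod 13:
  x = 0: RHS = 9, y in [3, 10]  -> 2 point(s)
  x = 1: RHS = 12, y in [5, 8]  -> 2 point(s)
  x = 3: RHS = 3, y in [4, 9]  -> 2 point(s)
  x = 4: RHS = 3, y in [4, 9]  -> 2 point(s)
  x = 5: RHS = 1, y in [1, 12]  -> 2 point(s)
  x = 6: RHS = 3, y in [4, 9]  -> 2 point(s)
  x = 8: RHS = 4, y in [2, 11]  -> 2 point(s)
  x = 11: RHS = 10, y in [6, 7]  -> 2 point(s)
Affine points: 16. Add the point at infinity: total = 17.

#E(F_13) = 17


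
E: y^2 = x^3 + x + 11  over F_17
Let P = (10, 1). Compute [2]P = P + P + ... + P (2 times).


k = 2 = 10_2 (binary, LSB first: 01)
Double-and-add from P = (10, 1):
  bit 0 = 0: acc unchanged = O
  bit 1 = 1: acc = O + (16, 14) = (16, 14)

2P = (16, 14)


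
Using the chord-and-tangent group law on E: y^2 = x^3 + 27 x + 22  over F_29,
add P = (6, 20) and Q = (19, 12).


P != Q, so use the chord formula.
s = (y2 - y1) / (x2 - x1) = (21) / (13) mod 29 = 15
x3 = s^2 - x1 - x2 mod 29 = 15^2 - 6 - 19 = 26
y3 = s (x1 - x3) - y1 mod 29 = 15 * (6 - 26) - 20 = 28

P + Q = (26, 28)


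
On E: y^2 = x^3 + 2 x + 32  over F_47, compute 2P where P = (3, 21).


Doubling: s = (3 x1^2 + a) / (2 y1)
s = (3*3^2 + 2) / (2*21) mod 47 = 13
x3 = s^2 - 2 x1 mod 47 = 13^2 - 2*3 = 22
y3 = s (x1 - x3) - y1 mod 47 = 13 * (3 - 22) - 21 = 14

2P = (22, 14)


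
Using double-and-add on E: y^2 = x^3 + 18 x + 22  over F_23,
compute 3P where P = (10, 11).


k = 3 = 11_2 (binary, LSB first: 11)
Double-and-add from P = (10, 11):
  bit 0 = 1: acc = O + (10, 11) = (10, 11)
  bit 1 = 1: acc = (10, 11) + (19, 22) = (6, 22)

3P = (6, 22)


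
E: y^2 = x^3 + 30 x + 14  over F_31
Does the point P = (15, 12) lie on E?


Check whether y^2 = x^3 + 30 x + 14 (mod 31) for (x, y) = (15, 12).
LHS: y^2 = 12^2 mod 31 = 20
RHS: x^3 + 30 x + 14 = 15^3 + 30*15 + 14 mod 31 = 26
LHS != RHS

No, not on the curve


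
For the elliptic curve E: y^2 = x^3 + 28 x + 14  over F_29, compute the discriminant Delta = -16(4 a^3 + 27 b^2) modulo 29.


4 a^3 + 27 b^2 = 4*28^3 + 27*14^2 = 87808 + 5292 = 93100
Delta = -16 * (93100) = -1489600
Delta mod 29 = 14

Delta = 14 (mod 29)


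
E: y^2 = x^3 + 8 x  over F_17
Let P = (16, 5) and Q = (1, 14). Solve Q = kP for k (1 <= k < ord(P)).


Enumerate multiples of P until we hit Q = (1, 14):
  1P = (16, 5)
  2P = (1, 3)
  3P = (1, 14)
Match found at i = 3.

k = 3


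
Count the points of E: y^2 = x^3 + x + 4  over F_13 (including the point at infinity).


For each x in F_13, count y with y^2 = x^3 + 1 x + 4 mod 13:
  x = 0: RHS = 4, y in [2, 11]  -> 2 point(s)
  x = 2: RHS = 1, y in [1, 12]  -> 2 point(s)
  x = 5: RHS = 4, y in [2, 11]  -> 2 point(s)
  x = 7: RHS = 3, y in [4, 9]  -> 2 point(s)
  x = 8: RHS = 4, y in [2, 11]  -> 2 point(s)
  x = 9: RHS = 1, y in [1, 12]  -> 2 point(s)
  x = 10: RHS = 0, y in [0]  -> 1 point(s)
Affine points: 13. Add the point at infinity: total = 14.

#E(F_13) = 14


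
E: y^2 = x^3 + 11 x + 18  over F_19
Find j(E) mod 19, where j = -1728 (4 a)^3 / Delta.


Delta = -16(4 a^3 + 27 b^2) mod 19 = 17
-1728 * (4 a)^3 = -1728 * (4*11)^3 mod 19 = 7
j = 7 * 17^(-1) mod 19 = 6

j = 6 (mod 19)


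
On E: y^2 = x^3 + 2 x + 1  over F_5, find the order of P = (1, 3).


Compute successive multiples of P until we hit O:
  1P = (1, 3)
  2P = (3, 2)
  3P = (0, 4)
  4P = (0, 1)
  5P = (3, 3)
  6P = (1, 2)
  7P = O

ord(P) = 7


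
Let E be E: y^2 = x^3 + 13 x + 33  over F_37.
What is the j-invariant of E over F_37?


Delta = -16(4 a^3 + 27 b^2) mod 37 = 36
-1728 * (4 a)^3 = -1728 * (4*13)^3 mod 37 = 14
j = 14 * 36^(-1) mod 37 = 23

j = 23 (mod 37)


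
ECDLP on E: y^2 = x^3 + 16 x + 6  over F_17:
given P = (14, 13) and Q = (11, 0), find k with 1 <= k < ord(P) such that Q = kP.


Enumerate multiples of P until we hit Q = (11, 0):
  1P = (14, 13)
  2P = (7, 11)
  3P = (11, 0)
Match found at i = 3.

k = 3


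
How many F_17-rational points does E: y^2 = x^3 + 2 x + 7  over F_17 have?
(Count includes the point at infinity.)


For each x in F_17, count y with y^2 = x^3 + 2 x + 7 mod 17:
  x = 2: RHS = 2, y in [6, 11]  -> 2 point(s)
  x = 8: RHS = 8, y in [5, 12]  -> 2 point(s)
  x = 11: RHS = 0, y in [0]  -> 1 point(s)
  x = 12: RHS = 8, y in [5, 12]  -> 2 point(s)
  x = 14: RHS = 8, y in [5, 12]  -> 2 point(s)
  x = 16: RHS = 4, y in [2, 15]  -> 2 point(s)
Affine points: 11. Add the point at infinity: total = 12.

#E(F_17) = 12


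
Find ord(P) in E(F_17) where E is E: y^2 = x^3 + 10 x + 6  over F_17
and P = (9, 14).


Compute successive multiples of P until we hit O:
  1P = (9, 14)
  2P = (1, 0)
  3P = (9, 3)
  4P = O

ord(P) = 4


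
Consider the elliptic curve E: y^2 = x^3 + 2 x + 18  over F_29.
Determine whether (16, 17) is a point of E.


Check whether y^2 = x^3 + 2 x + 18 (mod 29) for (x, y) = (16, 17).
LHS: y^2 = 17^2 mod 29 = 28
RHS: x^3 + 2 x + 18 = 16^3 + 2*16 + 18 mod 29 = 28
LHS = RHS

Yes, on the curve


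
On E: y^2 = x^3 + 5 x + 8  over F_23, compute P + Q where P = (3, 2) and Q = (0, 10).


P != Q, so use the chord formula.
s = (y2 - y1) / (x2 - x1) = (8) / (20) mod 23 = 5
x3 = s^2 - x1 - x2 mod 23 = 5^2 - 3 - 0 = 22
y3 = s (x1 - x3) - y1 mod 23 = 5 * (3 - 22) - 2 = 18

P + Q = (22, 18)


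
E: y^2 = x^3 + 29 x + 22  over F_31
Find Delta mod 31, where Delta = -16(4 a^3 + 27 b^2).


4 a^3 + 27 b^2 = 4*29^3 + 27*22^2 = 97556 + 13068 = 110624
Delta = -16 * (110624) = -1769984
Delta mod 31 = 23

Delta = 23 (mod 31)


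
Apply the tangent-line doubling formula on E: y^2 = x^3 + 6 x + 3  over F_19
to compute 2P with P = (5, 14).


Doubling: s = (3 x1^2 + a) / (2 y1)
s = (3*5^2 + 6) / (2*14) mod 19 = 9
x3 = s^2 - 2 x1 mod 19 = 9^2 - 2*5 = 14
y3 = s (x1 - x3) - y1 mod 19 = 9 * (5 - 14) - 14 = 0

2P = (14, 0)


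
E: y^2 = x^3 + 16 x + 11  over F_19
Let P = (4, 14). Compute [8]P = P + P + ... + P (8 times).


k = 8 = 1000_2 (binary, LSB first: 0001)
Double-and-add from P = (4, 14):
  bit 0 = 0: acc unchanged = O
  bit 1 = 0: acc unchanged = O
  bit 2 = 0: acc unchanged = O
  bit 3 = 1: acc = O + (4, 5) = (4, 5)

8P = (4, 5)


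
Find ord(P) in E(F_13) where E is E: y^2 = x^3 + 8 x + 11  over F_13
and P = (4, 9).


Compute successive multiples of P until we hit O:
  1P = (4, 9)
  2P = (2, 3)
  3P = (3, 7)
  4P = (10, 5)
  5P = (11, 0)
  6P = (10, 8)
  7P = (3, 6)
  8P = (2, 10)
  ... (continuing to 10P)
  10P = O

ord(P) = 10


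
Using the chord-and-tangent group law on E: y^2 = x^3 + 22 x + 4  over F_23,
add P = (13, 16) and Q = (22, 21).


P != Q, so use the chord formula.
s = (y2 - y1) / (x2 - x1) = (5) / (9) mod 23 = 21
x3 = s^2 - x1 - x2 mod 23 = 21^2 - 13 - 22 = 15
y3 = s (x1 - x3) - y1 mod 23 = 21 * (13 - 15) - 16 = 11

P + Q = (15, 11)


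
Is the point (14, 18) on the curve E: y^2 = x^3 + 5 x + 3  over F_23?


Check whether y^2 = x^3 + 5 x + 3 (mod 23) for (x, y) = (14, 18).
LHS: y^2 = 18^2 mod 23 = 2
RHS: x^3 + 5 x + 3 = 14^3 + 5*14 + 3 mod 23 = 11
LHS != RHS

No, not on the curve


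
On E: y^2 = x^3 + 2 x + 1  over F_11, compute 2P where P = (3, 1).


Doubling: s = (3 x1^2 + a) / (2 y1)
s = (3*3^2 + 2) / (2*1) mod 11 = 9
x3 = s^2 - 2 x1 mod 11 = 9^2 - 2*3 = 9
y3 = s (x1 - x3) - y1 mod 11 = 9 * (3 - 9) - 1 = 0

2P = (9, 0)


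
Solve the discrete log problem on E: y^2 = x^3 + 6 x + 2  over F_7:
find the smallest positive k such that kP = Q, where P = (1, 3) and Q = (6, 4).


Enumerate multiples of P until we hit Q = (6, 4):
  1P = (1, 3)
  2P = (2, 6)
  3P = (6, 3)
  4P = (0, 4)
  5P = (0, 3)
  6P = (6, 4)
Match found at i = 6.

k = 6


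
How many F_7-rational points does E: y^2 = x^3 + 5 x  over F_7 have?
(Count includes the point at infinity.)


For each x in F_7, count y with y^2 = x^3 + 5 x + 0 mod 7:
  x = 0: RHS = 0, y in [0]  -> 1 point(s)
  x = 2: RHS = 4, y in [2, 5]  -> 2 point(s)
  x = 3: RHS = 0, y in [0]  -> 1 point(s)
  x = 4: RHS = 0, y in [0]  -> 1 point(s)
  x = 6: RHS = 1, y in [1, 6]  -> 2 point(s)
Affine points: 7. Add the point at infinity: total = 8.

#E(F_7) = 8


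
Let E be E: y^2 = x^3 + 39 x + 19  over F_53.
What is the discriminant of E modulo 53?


4 a^3 + 27 b^2 = 4*39^3 + 27*19^2 = 237276 + 9747 = 247023
Delta = -16 * (247023) = -3952368
Delta mod 53 = 1

Delta = 1 (mod 53)


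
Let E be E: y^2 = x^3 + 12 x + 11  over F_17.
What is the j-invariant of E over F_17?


Delta = -16(4 a^3 + 27 b^2) mod 17 = 13
-1728 * (4 a)^3 = -1728 * (4*12)^3 mod 17 = 8
j = 8 * 13^(-1) mod 17 = 15

j = 15 (mod 17)


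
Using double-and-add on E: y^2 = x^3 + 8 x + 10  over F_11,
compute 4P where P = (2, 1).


k = 4 = 100_2 (binary, LSB first: 001)
Double-and-add from P = (2, 1):
  bit 0 = 0: acc unchanged = O
  bit 1 = 0: acc unchanged = O
  bit 2 = 1: acc = O + (10, 10) = (10, 10)

4P = (10, 10)


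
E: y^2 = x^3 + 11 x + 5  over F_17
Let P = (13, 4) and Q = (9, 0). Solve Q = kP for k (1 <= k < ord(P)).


Enumerate multiples of P until we hit Q = (9, 0):
  1P = (13, 4)
  2P = (9, 0)
Match found at i = 2.

k = 2


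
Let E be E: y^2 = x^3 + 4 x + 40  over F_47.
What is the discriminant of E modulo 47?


4 a^3 + 27 b^2 = 4*4^3 + 27*40^2 = 256 + 43200 = 43456
Delta = -16 * (43456) = -695296
Delta mod 47 = 22

Delta = 22 (mod 47)


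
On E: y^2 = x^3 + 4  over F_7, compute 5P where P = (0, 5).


k = 5 = 101_2 (binary, LSB first: 101)
Double-and-add from P = (0, 5):
  bit 0 = 1: acc = O + (0, 5) = (0, 5)
  bit 1 = 0: acc unchanged = (0, 5)
  bit 2 = 1: acc = (0, 5) + (0, 5) = (0, 2)

5P = (0, 2)


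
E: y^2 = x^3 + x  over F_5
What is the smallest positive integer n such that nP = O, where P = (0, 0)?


Compute successive multiples of P until we hit O:
  1P = (0, 0)
  2P = O

ord(P) = 2


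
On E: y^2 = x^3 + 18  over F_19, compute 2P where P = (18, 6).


Doubling: s = (3 x1^2 + a) / (2 y1)
s = (3*18^2 + 0) / (2*6) mod 19 = 5
x3 = s^2 - 2 x1 mod 19 = 5^2 - 2*18 = 8
y3 = s (x1 - x3) - y1 mod 19 = 5 * (18 - 8) - 6 = 6

2P = (8, 6)


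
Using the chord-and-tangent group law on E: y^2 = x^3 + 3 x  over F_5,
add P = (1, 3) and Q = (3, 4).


P != Q, so use the chord formula.
s = (y2 - y1) / (x2 - x1) = (1) / (2) mod 5 = 3
x3 = s^2 - x1 - x2 mod 5 = 3^2 - 1 - 3 = 0
y3 = s (x1 - x3) - y1 mod 5 = 3 * (1 - 0) - 3 = 0

P + Q = (0, 0)


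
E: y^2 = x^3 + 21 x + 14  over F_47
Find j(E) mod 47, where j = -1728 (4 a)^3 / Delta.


Delta = -16(4 a^3 + 27 b^2) mod 47 = 35
-1728 * (4 a)^3 = -1728 * (4*21)^3 mod 47 = 45
j = 45 * 35^(-1) mod 47 = 8

j = 8 (mod 47)


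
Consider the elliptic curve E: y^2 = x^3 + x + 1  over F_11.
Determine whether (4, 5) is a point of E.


Check whether y^2 = x^3 + 1 x + 1 (mod 11) for (x, y) = (4, 5).
LHS: y^2 = 5^2 mod 11 = 3
RHS: x^3 + 1 x + 1 = 4^3 + 1*4 + 1 mod 11 = 3
LHS = RHS

Yes, on the curve


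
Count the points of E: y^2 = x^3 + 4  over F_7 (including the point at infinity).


For each x in F_7, count y with y^2 = x^3 + 0 x + 4 mod 7:
  x = 0: RHS = 4, y in [2, 5]  -> 2 point(s)
Affine points: 2. Add the point at infinity: total = 3.

#E(F_7) = 3


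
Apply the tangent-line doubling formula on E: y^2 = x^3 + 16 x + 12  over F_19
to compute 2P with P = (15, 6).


Doubling: s = (3 x1^2 + a) / (2 y1)
s = (3*15^2 + 16) / (2*6) mod 19 = 18
x3 = s^2 - 2 x1 mod 19 = 18^2 - 2*15 = 9
y3 = s (x1 - x3) - y1 mod 19 = 18 * (15 - 9) - 6 = 7

2P = (9, 7)


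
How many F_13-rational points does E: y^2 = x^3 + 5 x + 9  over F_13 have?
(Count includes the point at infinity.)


For each x in F_13, count y with y^2 = x^3 + 5 x + 9 mod 13:
  x = 0: RHS = 9, y in [3, 10]  -> 2 point(s)
  x = 2: RHS = 1, y in [1, 12]  -> 2 point(s)
  x = 3: RHS = 12, y in [5, 8]  -> 2 point(s)
  x = 5: RHS = 3, y in [4, 9]  -> 2 point(s)
  x = 7: RHS = 10, y in [6, 7]  -> 2 point(s)
  x = 9: RHS = 3, y in [4, 9]  -> 2 point(s)
  x = 11: RHS = 4, y in [2, 11]  -> 2 point(s)
  x = 12: RHS = 3, y in [4, 9]  -> 2 point(s)
Affine points: 16. Add the point at infinity: total = 17.

#E(F_13) = 17


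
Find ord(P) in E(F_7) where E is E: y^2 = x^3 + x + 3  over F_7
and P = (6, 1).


Compute successive multiples of P until we hit O:
  1P = (6, 1)
  2P = (6, 6)
  3P = O

ord(P) = 3


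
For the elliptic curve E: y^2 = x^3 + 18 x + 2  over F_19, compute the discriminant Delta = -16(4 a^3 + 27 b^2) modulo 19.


4 a^3 + 27 b^2 = 4*18^3 + 27*2^2 = 23328 + 108 = 23436
Delta = -16 * (23436) = -374976
Delta mod 19 = 8

Delta = 8 (mod 19)


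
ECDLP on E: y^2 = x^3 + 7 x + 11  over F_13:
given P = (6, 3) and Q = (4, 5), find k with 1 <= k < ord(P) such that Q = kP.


Enumerate multiples of P until we hit Q = (4, 5):
  1P = (6, 3)
  2P = (4, 5)
Match found at i = 2.

k = 2


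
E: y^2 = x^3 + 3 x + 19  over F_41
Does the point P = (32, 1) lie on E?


Check whether y^2 = x^3 + 3 x + 19 (mod 41) for (x, y) = (32, 1).
LHS: y^2 = 1^2 mod 41 = 1
RHS: x^3 + 3 x + 19 = 32^3 + 3*32 + 19 mod 41 = 1
LHS = RHS

Yes, on the curve


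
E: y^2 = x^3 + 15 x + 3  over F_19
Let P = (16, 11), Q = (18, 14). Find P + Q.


P != Q, so use the chord formula.
s = (y2 - y1) / (x2 - x1) = (3) / (2) mod 19 = 11
x3 = s^2 - x1 - x2 mod 19 = 11^2 - 16 - 18 = 11
y3 = s (x1 - x3) - y1 mod 19 = 11 * (16 - 11) - 11 = 6

P + Q = (11, 6)


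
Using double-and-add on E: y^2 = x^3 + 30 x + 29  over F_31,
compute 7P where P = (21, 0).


k = 7 = 111_2 (binary, LSB first: 111)
Double-and-add from P = (21, 0):
  bit 0 = 1: acc = O + (21, 0) = (21, 0)
  bit 1 = 1: acc = (21, 0) + O = (21, 0)
  bit 2 = 1: acc = (21, 0) + O = (21, 0)

7P = (21, 0)


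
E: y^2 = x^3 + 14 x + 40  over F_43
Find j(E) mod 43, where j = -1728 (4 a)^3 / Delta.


Delta = -16(4 a^3 + 27 b^2) mod 43 = 21
-1728 * (4 a)^3 = -1728 * (4*14)^3 mod 43 = 11
j = 11 * 21^(-1) mod 43 = 21

j = 21 (mod 43)


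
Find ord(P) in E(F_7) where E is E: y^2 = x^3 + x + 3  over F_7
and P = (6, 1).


Compute successive multiples of P until we hit O:
  1P = (6, 1)
  2P = (6, 6)
  3P = O

ord(P) = 3


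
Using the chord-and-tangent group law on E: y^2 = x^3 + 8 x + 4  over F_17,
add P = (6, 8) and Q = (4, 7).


P != Q, so use the chord formula.
s = (y2 - y1) / (x2 - x1) = (16) / (15) mod 17 = 9
x3 = s^2 - x1 - x2 mod 17 = 9^2 - 6 - 4 = 3
y3 = s (x1 - x3) - y1 mod 17 = 9 * (6 - 3) - 8 = 2

P + Q = (3, 2)


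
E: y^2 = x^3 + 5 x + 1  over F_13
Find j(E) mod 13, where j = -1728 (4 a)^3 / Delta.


Delta = -16(4 a^3 + 27 b^2) mod 13 = 5
-1728 * (4 a)^3 = -1728 * (4*5)^3 mod 13 = 5
j = 5 * 5^(-1) mod 13 = 1

j = 1 (mod 13)


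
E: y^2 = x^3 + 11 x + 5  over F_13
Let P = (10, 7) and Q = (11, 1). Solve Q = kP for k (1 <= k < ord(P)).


Enumerate multiples of P until we hit Q = (11, 1):
  1P = (10, 7)
  2P = (7, 3)
  3P = (5, 4)
  4P = (2, 3)
  5P = (11, 12)
  6P = (4, 10)
  7P = (9, 12)
  8P = (6, 12)
  9P = (1, 11)
  10P = (3, 0)
  11P = (1, 2)
  12P = (6, 1)
  13P = (9, 1)
  14P = (4, 3)
  15P = (11, 1)
Match found at i = 15.

k = 15


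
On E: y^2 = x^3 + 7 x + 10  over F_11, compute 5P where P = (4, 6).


k = 5 = 101_2 (binary, LSB first: 101)
Double-and-add from P = (4, 6):
  bit 0 = 1: acc = O + (4, 6) = (4, 6)
  bit 1 = 0: acc unchanged = (4, 6)
  bit 2 = 1: acc = (4, 6) + (6, 9) = (6, 2)

5P = (6, 2)


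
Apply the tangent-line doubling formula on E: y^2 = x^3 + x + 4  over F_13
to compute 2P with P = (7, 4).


Doubling: s = (3 x1^2 + a) / (2 y1)
s = (3*7^2 + 1) / (2*4) mod 13 = 12
x3 = s^2 - 2 x1 mod 13 = 12^2 - 2*7 = 0
y3 = s (x1 - x3) - y1 mod 13 = 12 * (7 - 0) - 4 = 2

2P = (0, 2)


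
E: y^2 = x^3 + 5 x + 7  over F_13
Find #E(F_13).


For each x in F_13, count y with y^2 = x^3 + 5 x + 7 mod 13:
  x = 1: RHS = 0, y in [0]  -> 1 point(s)
  x = 2: RHS = 12, y in [5, 8]  -> 2 point(s)
  x = 3: RHS = 10, y in [6, 7]  -> 2 point(s)
  x = 4: RHS = 0, y in [0]  -> 1 point(s)
  x = 5: RHS = 1, y in [1, 12]  -> 2 point(s)
  x = 8: RHS = 0, y in [0]  -> 1 point(s)
  x = 9: RHS = 1, y in [1, 12]  -> 2 point(s)
  x = 10: RHS = 4, y in [2, 11]  -> 2 point(s)
  x = 12: RHS = 1, y in [1, 12]  -> 2 point(s)
Affine points: 15. Add the point at infinity: total = 16.

#E(F_13) = 16


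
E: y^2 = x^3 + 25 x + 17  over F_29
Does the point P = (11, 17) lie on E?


Check whether y^2 = x^3 + 25 x + 17 (mod 29) for (x, y) = (11, 17).
LHS: y^2 = 17^2 mod 29 = 28
RHS: x^3 + 25 x + 17 = 11^3 + 25*11 + 17 mod 29 = 28
LHS = RHS

Yes, on the curve


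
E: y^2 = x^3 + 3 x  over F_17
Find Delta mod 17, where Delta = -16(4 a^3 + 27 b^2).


4 a^3 + 27 b^2 = 4*3^3 + 27*0^2 = 108 + 0 = 108
Delta = -16 * (108) = -1728
Delta mod 17 = 6

Delta = 6 (mod 17)


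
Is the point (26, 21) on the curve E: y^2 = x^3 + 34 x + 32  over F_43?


Check whether y^2 = x^3 + 34 x + 32 (mod 43) for (x, y) = (26, 21).
LHS: y^2 = 21^2 mod 43 = 11
RHS: x^3 + 34 x + 32 = 26^3 + 34*26 + 32 mod 43 = 2
LHS != RHS

No, not on the curve


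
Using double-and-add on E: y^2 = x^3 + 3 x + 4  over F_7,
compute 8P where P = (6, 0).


k = 8 = 1000_2 (binary, LSB first: 0001)
Double-and-add from P = (6, 0):
  bit 0 = 0: acc unchanged = O
  bit 1 = 0: acc unchanged = O
  bit 2 = 0: acc unchanged = O
  bit 3 = 1: acc = O + O = O

8P = O


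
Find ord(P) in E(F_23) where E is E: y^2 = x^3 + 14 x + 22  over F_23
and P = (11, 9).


Compute successive multiples of P until we hit O:
  1P = (11, 9)
  2P = (7, 16)
  3P = (21, 20)
  4P = (9, 7)
  5P = (4, 21)
  6P = (10, 9)
  7P = (2, 14)
  8P = (14, 8)
  ... (continuing to 26P)
  26P = O

ord(P) = 26


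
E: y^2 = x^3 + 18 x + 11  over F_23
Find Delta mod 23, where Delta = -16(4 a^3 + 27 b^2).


4 a^3 + 27 b^2 = 4*18^3 + 27*11^2 = 23328 + 3267 = 26595
Delta = -16 * (26595) = -425520
Delta mod 23 = 3

Delta = 3 (mod 23)


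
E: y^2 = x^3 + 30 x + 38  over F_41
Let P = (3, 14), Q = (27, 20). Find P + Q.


P != Q, so use the chord formula.
s = (y2 - y1) / (x2 - x1) = (6) / (24) mod 41 = 31
x3 = s^2 - x1 - x2 mod 41 = 31^2 - 3 - 27 = 29
y3 = s (x1 - x3) - y1 mod 41 = 31 * (3 - 29) - 14 = 0

P + Q = (29, 0)


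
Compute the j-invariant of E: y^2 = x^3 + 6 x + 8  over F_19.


Delta = -16(4 a^3 + 27 b^2) mod 19 = 5
-1728 * (4 a)^3 = -1728 * (4*6)^3 mod 19 = 11
j = 11 * 5^(-1) mod 19 = 6

j = 6 (mod 19)


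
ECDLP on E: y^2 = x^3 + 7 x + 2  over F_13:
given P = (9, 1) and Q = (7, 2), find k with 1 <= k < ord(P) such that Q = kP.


Enumerate multiples of P until we hit Q = (7, 2):
  1P = (9, 1)
  2P = (7, 2)
Match found at i = 2.

k = 2


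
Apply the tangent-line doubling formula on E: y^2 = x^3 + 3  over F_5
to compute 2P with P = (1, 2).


Doubling: s = (3 x1^2 + a) / (2 y1)
s = (3*1^2 + 0) / (2*2) mod 5 = 2
x3 = s^2 - 2 x1 mod 5 = 2^2 - 2*1 = 2
y3 = s (x1 - x3) - y1 mod 5 = 2 * (1 - 2) - 2 = 1

2P = (2, 1)


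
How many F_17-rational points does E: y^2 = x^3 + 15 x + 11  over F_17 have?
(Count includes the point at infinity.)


For each x in F_17, count y with y^2 = x^3 + 15 x + 11 mod 17:
  x = 2: RHS = 15, y in [7, 10]  -> 2 point(s)
  x = 3: RHS = 15, y in [7, 10]  -> 2 point(s)
  x = 4: RHS = 16, y in [4, 13]  -> 2 point(s)
  x = 7: RHS = 0, y in [0]  -> 1 point(s)
  x = 9: RHS = 8, y in [5, 12]  -> 2 point(s)
  x = 12: RHS = 15, y in [7, 10]  -> 2 point(s)
Affine points: 11. Add the point at infinity: total = 12.

#E(F_17) = 12


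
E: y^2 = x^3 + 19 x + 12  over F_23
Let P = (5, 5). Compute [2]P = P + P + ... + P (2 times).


k = 2 = 10_2 (binary, LSB first: 01)
Double-and-add from P = (5, 5):
  bit 0 = 0: acc unchanged = O
  bit 1 = 1: acc = O + (2, 14) = (2, 14)

2P = (2, 14)


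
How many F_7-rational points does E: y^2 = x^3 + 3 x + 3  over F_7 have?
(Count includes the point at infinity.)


For each x in F_7, count y with y^2 = x^3 + 3 x + 3 mod 7:
  x = 1: RHS = 0, y in [0]  -> 1 point(s)
  x = 3: RHS = 4, y in [2, 5]  -> 2 point(s)
  x = 4: RHS = 2, y in [3, 4]  -> 2 point(s)
Affine points: 5. Add the point at infinity: total = 6.

#E(F_7) = 6


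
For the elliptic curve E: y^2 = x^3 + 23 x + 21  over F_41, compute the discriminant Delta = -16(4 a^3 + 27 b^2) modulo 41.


4 a^3 + 27 b^2 = 4*23^3 + 27*21^2 = 48668 + 11907 = 60575
Delta = -16 * (60575) = -969200
Delta mod 41 = 40

Delta = 40 (mod 41)


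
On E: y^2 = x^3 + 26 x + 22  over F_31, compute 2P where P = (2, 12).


Doubling: s = (3 x1^2 + a) / (2 y1)
s = (3*2^2 + 26) / (2*12) mod 31 = 30
x3 = s^2 - 2 x1 mod 31 = 30^2 - 2*2 = 28
y3 = s (x1 - x3) - y1 mod 31 = 30 * (2 - 28) - 12 = 14

2P = (28, 14)


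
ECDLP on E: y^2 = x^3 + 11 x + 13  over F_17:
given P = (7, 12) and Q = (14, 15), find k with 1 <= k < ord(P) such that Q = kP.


Enumerate multiples of P until we hit Q = (14, 15):
  1P = (7, 12)
  2P = (16, 1)
  3P = (2, 14)
  4P = (0, 9)
  5P = (14, 2)
  6P = (14, 15)
Match found at i = 6.

k = 6


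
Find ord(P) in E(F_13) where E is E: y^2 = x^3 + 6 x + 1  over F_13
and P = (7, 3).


Compute successive multiples of P until we hit O:
  1P = (7, 3)
  2P = (9, 11)
  3P = (0, 12)
  4P = (5, 0)
  5P = (0, 1)
  6P = (9, 2)
  7P = (7, 10)
  8P = O

ord(P) = 8


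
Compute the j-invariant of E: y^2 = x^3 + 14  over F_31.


Delta = -16(4 a^3 + 27 b^2) mod 31 = 20
-1728 * (4 a)^3 = -1728 * (4*0)^3 mod 31 = 0
j = 0 * 20^(-1) mod 31 = 0

j = 0 (mod 31)


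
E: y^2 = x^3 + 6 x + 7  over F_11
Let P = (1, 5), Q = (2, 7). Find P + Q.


P != Q, so use the chord formula.
s = (y2 - y1) / (x2 - x1) = (2) / (1) mod 11 = 2
x3 = s^2 - x1 - x2 mod 11 = 2^2 - 1 - 2 = 1
y3 = s (x1 - x3) - y1 mod 11 = 2 * (1 - 1) - 5 = 6

P + Q = (1, 6)


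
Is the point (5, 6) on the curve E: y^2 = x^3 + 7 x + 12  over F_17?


Check whether y^2 = x^3 + 7 x + 12 (mod 17) for (x, y) = (5, 6).
LHS: y^2 = 6^2 mod 17 = 2
RHS: x^3 + 7 x + 12 = 5^3 + 7*5 + 12 mod 17 = 2
LHS = RHS

Yes, on the curve


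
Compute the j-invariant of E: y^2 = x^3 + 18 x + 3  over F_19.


Delta = -16(4 a^3 + 27 b^2) mod 19 = 14
-1728 * (4 a)^3 = -1728 * (4*18)^3 mod 19 = 12
j = 12 * 14^(-1) mod 19 = 9

j = 9 (mod 19)


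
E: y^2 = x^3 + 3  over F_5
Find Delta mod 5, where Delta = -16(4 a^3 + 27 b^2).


4 a^3 + 27 b^2 = 4*0^3 + 27*3^2 = 0 + 243 = 243
Delta = -16 * (243) = -3888
Delta mod 5 = 2

Delta = 2 (mod 5)


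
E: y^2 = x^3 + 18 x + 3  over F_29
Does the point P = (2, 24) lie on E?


Check whether y^2 = x^3 + 18 x + 3 (mod 29) for (x, y) = (2, 24).
LHS: y^2 = 24^2 mod 29 = 25
RHS: x^3 + 18 x + 3 = 2^3 + 18*2 + 3 mod 29 = 18
LHS != RHS

No, not on the curve


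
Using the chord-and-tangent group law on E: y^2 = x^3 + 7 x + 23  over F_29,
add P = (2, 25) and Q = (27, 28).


P != Q, so use the chord formula.
s = (y2 - y1) / (x2 - x1) = (3) / (25) mod 29 = 21
x3 = s^2 - x1 - x2 mod 29 = 21^2 - 2 - 27 = 6
y3 = s (x1 - x3) - y1 mod 29 = 21 * (2 - 6) - 25 = 7

P + Q = (6, 7)


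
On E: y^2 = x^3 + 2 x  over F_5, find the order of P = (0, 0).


Compute successive multiples of P until we hit O:
  1P = (0, 0)
  2P = O

ord(P) = 2


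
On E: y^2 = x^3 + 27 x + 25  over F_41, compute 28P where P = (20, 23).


k = 28 = 11100_2 (binary, LSB first: 00111)
Double-and-add from P = (20, 23):
  bit 0 = 0: acc unchanged = O
  bit 1 = 0: acc unchanged = O
  bit 2 = 1: acc = O + (30, 23) = (30, 23)
  bit 3 = 1: acc = (30, 23) + (38, 9) = (35, 37)
  bit 4 = 1: acc = (35, 37) + (15, 19) = (16, 17)

28P = (16, 17)


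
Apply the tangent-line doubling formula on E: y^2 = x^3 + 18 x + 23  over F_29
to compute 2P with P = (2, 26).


Doubling: s = (3 x1^2 + a) / (2 y1)
s = (3*2^2 + 18) / (2*26) mod 29 = 24
x3 = s^2 - 2 x1 mod 29 = 24^2 - 2*2 = 21
y3 = s (x1 - x3) - y1 mod 29 = 24 * (2 - 21) - 26 = 11

2P = (21, 11)
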